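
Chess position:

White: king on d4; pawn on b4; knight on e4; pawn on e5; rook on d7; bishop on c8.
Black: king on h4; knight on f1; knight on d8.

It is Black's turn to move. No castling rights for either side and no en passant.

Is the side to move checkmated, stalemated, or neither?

neither

Black to move; black king on h4.
In check: no.
Legal moves for Black: Nf7, Nb7, Ne6+, Nc6+, Kh5, Kg4, Kh3, Ng3, Ne3, Nh2, Nd2.
Black has 11 legal moves and is not in check → neither.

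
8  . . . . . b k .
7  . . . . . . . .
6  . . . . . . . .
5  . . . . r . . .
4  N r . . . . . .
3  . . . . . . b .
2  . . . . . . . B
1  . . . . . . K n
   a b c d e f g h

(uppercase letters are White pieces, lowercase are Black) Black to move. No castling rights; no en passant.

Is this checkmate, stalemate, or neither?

Black to move; black king on g8.
In check: no.
Legal moves for Black include: Kh8, Kh7, Kg7, Kf7, Bg7, Be7, Bh6, Bd6, Bc5+, Re8, Re7, Re6, Rh5, Rg5, Rf5, Rd5, Rc5, Reb5, ... (list truncated; more exist).
Black has legal moves and is not in check → neither.

neither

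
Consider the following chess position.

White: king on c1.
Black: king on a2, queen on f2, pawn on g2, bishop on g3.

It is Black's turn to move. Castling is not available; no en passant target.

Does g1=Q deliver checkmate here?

After g1=Q: white king on c1; in check: yes, from the black queen on g1.
King squares — b1: attacked by Qg1; d1: attacked by Qg1; b2: attacked by Ka2; c2: attacked by Qf2; d2: attacked by Qf2.
White has no legal moves → checkmate.

yes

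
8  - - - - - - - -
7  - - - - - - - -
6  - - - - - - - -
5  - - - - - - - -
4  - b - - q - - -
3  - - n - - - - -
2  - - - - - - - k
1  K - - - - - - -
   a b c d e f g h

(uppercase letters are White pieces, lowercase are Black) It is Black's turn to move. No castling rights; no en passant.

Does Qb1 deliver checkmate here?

After Qb1: white king on a1; in check: yes, from the black queen on b1.
King squares — b1: attacked by Nc3; a2: attacked by Qb1; b2: attacked by Qb1.
White has no legal moves → checkmate.

yes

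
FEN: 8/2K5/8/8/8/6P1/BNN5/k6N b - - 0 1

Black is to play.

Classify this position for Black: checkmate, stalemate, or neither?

neither

Black to move; black king on a1.
In check: yes, from the white knight on c2.
Legal moves for Black: Kxb2, Kxa2.
Black is in check but has 2 legal moves → neither.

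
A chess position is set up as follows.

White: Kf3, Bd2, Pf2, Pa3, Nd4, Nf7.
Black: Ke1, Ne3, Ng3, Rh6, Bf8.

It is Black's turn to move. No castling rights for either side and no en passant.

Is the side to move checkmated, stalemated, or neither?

Black to move; black king on e1.
In check: yes, from the white bishop on d2.
Legal moves for Black: Kxd2, Kf1, Kd1.
Black is in check but has 3 legal moves → neither.

neither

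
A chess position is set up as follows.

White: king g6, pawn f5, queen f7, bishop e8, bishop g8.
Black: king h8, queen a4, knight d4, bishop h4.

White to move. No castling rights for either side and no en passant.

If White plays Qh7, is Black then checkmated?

After Qh7: black king on h8; in check: yes, from the white queen on h7.
King squares — g7: attacked by Kg6; h7: attacked by Kg6; g8: attacked by Qh7.
Black has no legal moves → checkmate.

yes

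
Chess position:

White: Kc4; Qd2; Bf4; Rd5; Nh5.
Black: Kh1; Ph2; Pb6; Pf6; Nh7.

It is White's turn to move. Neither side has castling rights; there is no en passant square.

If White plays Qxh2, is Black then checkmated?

yes

After Qxh2: black king on h1; in check: yes, from the white queen on h2.
King squares — g1: attacked by Qh2; g2: attacked by Qh2; h2: attacked by Bf4.
Black has no legal moves → checkmate.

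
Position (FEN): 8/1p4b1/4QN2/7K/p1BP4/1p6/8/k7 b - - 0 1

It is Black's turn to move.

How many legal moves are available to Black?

Black to move; king on a1.
In check: no.
Legal moves: Bh8, Bf8, Bh6, Bxf6, Kb2, Ka2, Kb1, b6, a3, b2, b5.
Count: 11.

11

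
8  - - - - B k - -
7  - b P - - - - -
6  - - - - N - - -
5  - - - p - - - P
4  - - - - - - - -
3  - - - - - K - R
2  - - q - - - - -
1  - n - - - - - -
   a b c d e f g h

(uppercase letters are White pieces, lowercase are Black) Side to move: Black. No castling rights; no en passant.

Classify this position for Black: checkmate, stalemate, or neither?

Black to move; black king on f8.
In check: yes, from the white knight on e6.
King squares — e7: available; f7: attacked by Be8; g7: attacked by Ne6; e8: available; g8: available.
Legal moves for Black: Kg8, Kxe8, Ke7.
Black is in check but has 3 legal moves → neither.

neither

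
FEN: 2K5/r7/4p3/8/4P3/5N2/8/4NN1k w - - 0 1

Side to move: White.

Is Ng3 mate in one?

After Ng3: black king on h1; in check: yes, from the white knight on g3.
King squares — g1: attacked by Nf3; g2: attacked by Ne1; h2: attacked by Nf3.
Black has no legal moves → checkmate.

yes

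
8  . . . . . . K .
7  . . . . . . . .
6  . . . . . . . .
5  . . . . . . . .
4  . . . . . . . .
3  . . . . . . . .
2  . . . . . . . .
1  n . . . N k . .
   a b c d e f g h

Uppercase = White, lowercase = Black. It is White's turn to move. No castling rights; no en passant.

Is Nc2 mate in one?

After Nc2: black king on f1; in check: no.
Black is not in check, so this cannot be checkmate.

no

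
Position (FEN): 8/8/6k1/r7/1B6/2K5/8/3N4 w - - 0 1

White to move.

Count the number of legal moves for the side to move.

16

White to move; king on c3.
In check: no.
Legal moves: Bf8, Be7, Bd6, Bc5, Bxa5, Ba3, Kd4, Kc4, Kd3, Kb3, Kd2, Kc2, Kb2, Ne3, Nf2, Nb2.
Count: 16.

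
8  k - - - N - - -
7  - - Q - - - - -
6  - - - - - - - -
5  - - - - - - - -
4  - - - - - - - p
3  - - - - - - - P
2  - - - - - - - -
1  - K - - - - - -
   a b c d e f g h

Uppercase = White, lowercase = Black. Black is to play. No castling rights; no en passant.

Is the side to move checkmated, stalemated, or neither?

stalemate

Black to move; black king on a8.
In check: no.
King squares — a7: attacked by Qc7; b7: attacked by Qc7; b8: attacked by Qc7.
Legal moves for Black: none.
Not in check and no legal moves → stalemate.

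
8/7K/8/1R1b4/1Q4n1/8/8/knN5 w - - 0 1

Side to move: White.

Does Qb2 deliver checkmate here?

yes

After Qb2: black king on a1; in check: yes, from the white queen on b2.
King squares — b1: own knight; a2: attacked by Nc1; b2: attacked by Rb5.
Black has no legal moves → checkmate.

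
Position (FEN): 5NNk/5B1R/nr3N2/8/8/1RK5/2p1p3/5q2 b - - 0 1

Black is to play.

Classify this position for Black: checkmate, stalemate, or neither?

Black to move; black king on h8.
In check: yes, from the white rook on h7.
King squares — g7: attacked by Rh7; h7: attacked by Nf6; g8: attacked by Nf6.
Legal moves for Black: none.
In check with no legal moves → checkmate.

checkmate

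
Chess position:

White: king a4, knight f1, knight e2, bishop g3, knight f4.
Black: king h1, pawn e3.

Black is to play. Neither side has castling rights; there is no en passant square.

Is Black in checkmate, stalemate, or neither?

Black to move; black king on h1.
In check: no.
King squares — g1: attacked by Ne2; g2: attacked by Nf4; h2: attacked by Nf1.
Legal moves for Black: none.
Not in check and no legal moves → stalemate.

stalemate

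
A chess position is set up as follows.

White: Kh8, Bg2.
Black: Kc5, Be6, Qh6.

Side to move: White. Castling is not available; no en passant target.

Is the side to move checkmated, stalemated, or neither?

checkmate

White to move; white king on h8.
In check: yes, from the black queen on h6.
King squares — g7: attacked by Qh6; h7: attacked by Qh6; g8: attacked by Be6.
Legal moves for White: none.
In check with no legal moves → checkmate.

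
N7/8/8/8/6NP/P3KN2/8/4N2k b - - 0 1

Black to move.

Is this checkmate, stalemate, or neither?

Black to move; black king on h1.
In check: no.
King squares — g1: attacked by Nf3; g2: attacked by Ne1; h2: attacked by Nf3.
Legal moves for Black: none.
Not in check and no legal moves → stalemate.

stalemate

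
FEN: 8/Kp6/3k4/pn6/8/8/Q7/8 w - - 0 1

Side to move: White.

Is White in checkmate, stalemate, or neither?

White to move; white king on a7.
In check: yes, from the black knight on b5.
King squares — a6: attacked by Pb7; b6: available; b7: available; a8: available; b8: available.
Legal moves for White: Kb8, Ka8, Kxb7, Kb6.
White is in check but has 4 legal moves → neither.

neither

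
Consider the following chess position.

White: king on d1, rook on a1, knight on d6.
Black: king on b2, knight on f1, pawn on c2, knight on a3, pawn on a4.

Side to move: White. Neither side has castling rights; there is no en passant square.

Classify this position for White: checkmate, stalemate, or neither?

White to move; white king on d1.
In check: yes, from the black pawn on c2.
King squares — c1: attacked by Kb2; e1: available; c2: attacked by Kb2; d2: attacked by Nf1; e2: available.
Legal moves for White: Ke2, Ke1.
White is in check but has 2 legal moves → neither.

neither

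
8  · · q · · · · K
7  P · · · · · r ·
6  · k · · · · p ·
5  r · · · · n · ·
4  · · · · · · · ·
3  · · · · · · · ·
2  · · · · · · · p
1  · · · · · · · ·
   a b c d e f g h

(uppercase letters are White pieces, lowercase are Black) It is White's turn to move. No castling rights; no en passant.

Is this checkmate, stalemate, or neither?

White to move; white king on h8.
In check: yes, from the black queen on c8.
King squares — g7: attacked by Nf5; h7: attacked by Rg7; g8: attacked by Rg7.
Legal moves for White: none.
In check with no legal moves → checkmate.

checkmate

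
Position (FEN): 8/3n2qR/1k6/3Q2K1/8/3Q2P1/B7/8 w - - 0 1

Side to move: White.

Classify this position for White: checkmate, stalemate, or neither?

neither

White to move; white king on g5.
In check: yes, from the black queen on g7.
Legal moves for White: Kh5, Kf5, Kh4, Kf4, Rxg7, Qg6+.
White is in check but has 6 legal moves → neither.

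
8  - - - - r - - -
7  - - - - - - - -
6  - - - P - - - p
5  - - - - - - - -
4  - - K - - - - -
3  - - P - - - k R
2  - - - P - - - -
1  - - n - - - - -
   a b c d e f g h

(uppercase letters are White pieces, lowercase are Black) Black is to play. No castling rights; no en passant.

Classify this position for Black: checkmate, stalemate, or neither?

Black to move; black king on g3.
In check: yes, from the white rook on h3.
Legal moves for Black: Kg4, Kf4, Kxh3, Kg2, Kf2.
Black is in check but has 5 legal moves → neither.

neither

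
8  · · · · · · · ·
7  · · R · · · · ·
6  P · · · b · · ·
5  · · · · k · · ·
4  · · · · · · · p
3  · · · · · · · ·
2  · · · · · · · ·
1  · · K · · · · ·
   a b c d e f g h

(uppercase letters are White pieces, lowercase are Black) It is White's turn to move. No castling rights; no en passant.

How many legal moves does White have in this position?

19

White to move; king on c1.
In check: no.
Legal moves: Rc8, Rh7, Rg7, Rf7, Re7, Rd7, Rb7, Ra7, Rc6, Rc5+, Rc4, Rc3, Rc2, Kd2, Kc2, Kb2, Kd1, Kb1, a7.
Count: 19.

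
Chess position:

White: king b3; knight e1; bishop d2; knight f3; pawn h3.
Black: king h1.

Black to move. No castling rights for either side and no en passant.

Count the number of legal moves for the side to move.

Black to move; king on h1.
In check: no.
Legal moves: none.
Count: 0.

0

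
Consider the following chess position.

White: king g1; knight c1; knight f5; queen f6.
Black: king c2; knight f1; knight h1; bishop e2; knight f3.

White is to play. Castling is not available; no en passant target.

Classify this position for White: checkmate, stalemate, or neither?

White to move; white king on g1.
In check: yes, from the black knight on f3.
King squares — f1: attacked by Be2; h1: available; f2: attacked by Nh1; g2: available; h2: attacked by Nf1.
Legal moves for White: Kg2, Kxh1.
White is in check but has 2 legal moves → neither.

neither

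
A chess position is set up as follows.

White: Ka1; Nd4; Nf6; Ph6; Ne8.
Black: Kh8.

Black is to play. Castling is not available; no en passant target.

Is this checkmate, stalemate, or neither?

Black to move; black king on h8.
In check: no.
King squares — g7: attacked by Ph6; h7: attacked by Nf6; g8: attacked by Nf6.
Legal moves for Black: none.
Not in check and no legal moves → stalemate.

stalemate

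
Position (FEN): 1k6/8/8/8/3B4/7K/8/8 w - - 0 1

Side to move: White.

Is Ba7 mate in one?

After Ba7: black king on b8; in check: yes, from the white bishop on a7.
Black has 5 legal replies: Kc8, Ka8, Kc7, Kb7, Kxa7.
In check but a legal move exists → not checkmate.

no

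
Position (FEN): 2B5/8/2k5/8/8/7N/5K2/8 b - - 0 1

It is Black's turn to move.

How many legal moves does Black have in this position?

Black to move; king on c6.
In check: no.
Legal moves: Kc7, Kd6, Kb6, Kd5, Kc5, Kb5.
Count: 6.

6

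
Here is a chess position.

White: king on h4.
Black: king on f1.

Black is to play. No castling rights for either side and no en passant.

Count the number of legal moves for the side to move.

Black to move; king on f1.
In check: no.
Legal moves: Kg2, Kf2, Ke2, Kg1, Ke1.
Count: 5.

5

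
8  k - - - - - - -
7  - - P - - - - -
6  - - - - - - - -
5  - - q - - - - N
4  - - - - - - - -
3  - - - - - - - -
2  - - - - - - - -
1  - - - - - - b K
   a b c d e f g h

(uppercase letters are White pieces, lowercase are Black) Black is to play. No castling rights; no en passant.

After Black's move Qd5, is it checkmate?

After Qd5: white king on h1; in check: yes, from the black queen on d5.
White has 1 legal reply: Kxg1.
In check but a legal move exists → not checkmate.

no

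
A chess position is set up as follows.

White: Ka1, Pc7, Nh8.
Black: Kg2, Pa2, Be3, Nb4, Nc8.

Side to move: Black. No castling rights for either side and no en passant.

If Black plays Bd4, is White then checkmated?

yes

After Bd4: white king on a1; in check: yes, from the black bishop on d4.
King squares — b1: attacked by Pa2; a2: attacked by Nb4; b2: attacked by Bd4.
White has no legal moves → checkmate.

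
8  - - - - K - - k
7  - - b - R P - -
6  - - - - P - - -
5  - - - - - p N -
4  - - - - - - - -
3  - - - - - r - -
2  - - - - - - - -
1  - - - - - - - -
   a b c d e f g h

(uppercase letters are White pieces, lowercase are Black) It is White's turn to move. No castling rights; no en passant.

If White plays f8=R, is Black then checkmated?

After f8=R: black king on h8; in check: yes, from the white rook on f8.
King squares — g7: attacked by Re7; h7: attacked by Ng5; g8: attacked by Rf8.
Black has no legal moves → checkmate.

yes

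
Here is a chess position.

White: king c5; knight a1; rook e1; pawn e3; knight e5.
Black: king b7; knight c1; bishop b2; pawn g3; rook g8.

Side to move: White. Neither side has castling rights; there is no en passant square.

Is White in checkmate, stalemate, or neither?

White to move; white king on c5.
In check: no.
Legal moves for White include: Nf7, Nd7, Ng6, Nc6, Ng4, Nc4, Nf3, Nd3, Kd6, Kd5, Kb5, Kc4, Kb4, Re2, Rh1, Rg1, Rf1, Rd1, ... (list truncated; more exist).
White has legal moves and is not in check → neither.

neither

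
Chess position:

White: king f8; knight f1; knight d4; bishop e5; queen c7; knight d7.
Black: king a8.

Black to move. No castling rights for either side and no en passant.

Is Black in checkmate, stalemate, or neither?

stalemate

Black to move; black king on a8.
In check: no.
King squares — a7: attacked by Qc7; b7: attacked by Qc7; b8: attacked by Qc7.
Legal moves for Black: none.
Not in check and no legal moves → stalemate.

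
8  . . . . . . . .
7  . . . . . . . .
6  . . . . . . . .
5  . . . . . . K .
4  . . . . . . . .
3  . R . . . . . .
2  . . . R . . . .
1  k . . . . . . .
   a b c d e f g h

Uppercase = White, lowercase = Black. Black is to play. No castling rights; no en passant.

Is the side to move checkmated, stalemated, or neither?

Black to move; black king on a1.
In check: no.
King squares — b1: attacked by Rb3; a2: attacked by Rd2; b2: attacked by Rd2.
Legal moves for Black: none.
Not in check and no legal moves → stalemate.

stalemate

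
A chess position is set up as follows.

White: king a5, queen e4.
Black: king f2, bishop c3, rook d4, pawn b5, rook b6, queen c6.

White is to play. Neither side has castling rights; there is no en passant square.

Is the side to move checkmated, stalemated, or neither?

White to move; white king on a5.
In check: yes, from the black bishop on c3.
King squares — a4: attacked by Rd4; b4: attacked by Bc3; b5: attacked by Rb6; a6: attacked by Rb6; b6: attacked by Qc6.
Legal moves for White: none.
In check with no legal moves → checkmate.

checkmate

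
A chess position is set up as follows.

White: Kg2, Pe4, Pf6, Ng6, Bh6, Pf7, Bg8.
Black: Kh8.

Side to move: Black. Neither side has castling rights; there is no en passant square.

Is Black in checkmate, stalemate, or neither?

Black to move; black king on h8.
In check: yes, from the white knight on g6.
King squares — g7: attacked by Pf6; h7: attacked by Bg8; g8: attacked by Pf7.
Legal moves for Black: none.
In check with no legal moves → checkmate.

checkmate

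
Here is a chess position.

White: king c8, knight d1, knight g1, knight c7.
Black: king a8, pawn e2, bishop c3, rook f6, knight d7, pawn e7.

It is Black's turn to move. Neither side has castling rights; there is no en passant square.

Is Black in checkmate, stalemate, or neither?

Black to move; black king on a8.
In check: yes, from the white knight on c7.
King squares — a7: available; b7: attacked by Kc8; b8: attacked by Kc8.
Legal moves for Black: Ka7.
Black is in check but has 1 legal move → neither.

neither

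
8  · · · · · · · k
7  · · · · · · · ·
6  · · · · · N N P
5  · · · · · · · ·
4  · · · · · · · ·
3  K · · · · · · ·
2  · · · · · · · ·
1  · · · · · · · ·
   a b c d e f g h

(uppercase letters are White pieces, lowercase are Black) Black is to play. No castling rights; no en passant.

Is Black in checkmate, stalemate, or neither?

checkmate

Black to move; black king on h8.
In check: yes, from the white knight on g6.
King squares — g7: attacked by Ph6; h7: attacked by Nf6; g8: attacked by Nf6.
Legal moves for Black: none.
In check with no legal moves → checkmate.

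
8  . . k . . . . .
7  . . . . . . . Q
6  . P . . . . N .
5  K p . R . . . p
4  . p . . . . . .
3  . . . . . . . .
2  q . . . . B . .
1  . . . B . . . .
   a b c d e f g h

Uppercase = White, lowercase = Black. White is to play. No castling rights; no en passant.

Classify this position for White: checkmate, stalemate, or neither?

White to move; white king on a5.
In check: yes, from the black queen on a2.
King squares — a4: attacked by Qa2; b4: available; b5: available; a6: attacked by Qa2; b6: own pawn.
Legal moves for White: Kxb5, Kxb4, Ba4.
White is in check but has 3 legal moves → neither.

neither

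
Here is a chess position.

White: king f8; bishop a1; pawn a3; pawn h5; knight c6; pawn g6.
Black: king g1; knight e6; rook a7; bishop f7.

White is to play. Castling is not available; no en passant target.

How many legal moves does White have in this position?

White to move; king on f8.
In check: yes, from the black knight on e6.
Legal moves: none.
Count: 0.

0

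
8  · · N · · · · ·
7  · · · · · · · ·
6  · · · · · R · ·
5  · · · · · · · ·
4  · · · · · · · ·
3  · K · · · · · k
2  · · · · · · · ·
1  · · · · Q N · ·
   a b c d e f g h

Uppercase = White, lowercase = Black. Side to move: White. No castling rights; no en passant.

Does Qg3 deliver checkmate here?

After Qg3: black king on h3; in check: yes, from the white queen on g3.
King squares — g2: attacked by Qg3; h2: attacked by Nf1; g3: attacked by Nf1; g4: attacked by Qg3; h4: attacked by Qg3.
Black has no legal moves → checkmate.

yes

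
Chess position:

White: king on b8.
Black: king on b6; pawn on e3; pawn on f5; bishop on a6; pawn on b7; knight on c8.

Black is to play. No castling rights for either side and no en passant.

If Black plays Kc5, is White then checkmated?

After Kc5: white king on b8; in check: no.
White is not in check, so this cannot be checkmate.

no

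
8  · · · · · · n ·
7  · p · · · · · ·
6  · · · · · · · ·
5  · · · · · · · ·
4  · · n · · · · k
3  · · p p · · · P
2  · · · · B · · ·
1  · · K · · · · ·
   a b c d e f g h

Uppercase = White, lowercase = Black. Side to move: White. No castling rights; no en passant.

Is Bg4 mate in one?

After Bg4: black king on h4; in check: no.
Black is not in check, so this cannot be checkmate.

no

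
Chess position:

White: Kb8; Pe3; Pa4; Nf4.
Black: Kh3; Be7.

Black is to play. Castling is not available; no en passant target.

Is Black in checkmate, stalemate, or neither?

neither

Black to move; black king on h3.
In check: yes, from the white knight on f4.
King squares — g2: attacked by Nf4; h2: available; g3: available; g4: available; h4: available.
Legal moves for Black: Kh4, Kg4, Kg3, Kh2.
Black is in check but has 4 legal moves → neither.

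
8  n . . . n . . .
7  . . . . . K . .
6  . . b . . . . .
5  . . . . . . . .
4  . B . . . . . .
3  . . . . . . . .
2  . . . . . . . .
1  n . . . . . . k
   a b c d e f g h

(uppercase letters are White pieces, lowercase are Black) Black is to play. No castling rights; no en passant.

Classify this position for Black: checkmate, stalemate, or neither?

neither

Black to move; black king on h1.
In check: no.
Legal moves for Black include: Ng7, Nec7, Nf6, Nd6+, Nac7, Nb6, Bd7, Bb7, Bd5+, Bb5, Be4, Ba4, Bf3, Bg2, Kh2, Kg2, Kg1, Nb3, ... (list truncated; more exist).
Black has legal moves and is not in check → neither.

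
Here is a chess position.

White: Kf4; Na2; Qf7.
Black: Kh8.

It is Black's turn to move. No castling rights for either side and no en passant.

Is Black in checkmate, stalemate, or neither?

Black to move; black king on h8.
In check: no.
King squares — g7: attacked by Qf7; h7: attacked by Qf7; g8: attacked by Qf7.
Legal moves for Black: none.
Not in check and no legal moves → stalemate.

stalemate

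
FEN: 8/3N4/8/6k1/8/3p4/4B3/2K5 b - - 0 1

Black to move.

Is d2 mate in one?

no

After d2: white king on c1; in check: yes, from the black pawn on d2.
White has 5 legal replies: Kxd2, Kc2, Kb2, Kd1, Kb1.
In check but a legal move exists → not checkmate.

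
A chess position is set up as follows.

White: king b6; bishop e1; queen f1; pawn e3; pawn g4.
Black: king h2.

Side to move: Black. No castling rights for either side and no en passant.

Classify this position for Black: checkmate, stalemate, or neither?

stalemate

Black to move; black king on h2.
In check: no.
King squares — g1: attacked by Qf1; h1: attacked by Qf1; g2: attacked by Qf1; g3: attacked by Be1; h3: attacked by Qf1.
Legal moves for Black: none.
Not in check and no legal moves → stalemate.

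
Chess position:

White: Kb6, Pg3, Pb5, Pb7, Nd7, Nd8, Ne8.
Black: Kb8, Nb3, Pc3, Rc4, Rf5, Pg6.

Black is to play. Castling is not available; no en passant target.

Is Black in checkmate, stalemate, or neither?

Black to move; black king on b8.
In check: yes, from the white knight on d7.
King squares — a7: attacked by Kb6; b7: attacked by Kb6; c7: attacked by Kb6; a8: attacked by Pb7; c8: attacked by Pb7.
Legal moves for Black: none.
In check with no legal moves → checkmate.

checkmate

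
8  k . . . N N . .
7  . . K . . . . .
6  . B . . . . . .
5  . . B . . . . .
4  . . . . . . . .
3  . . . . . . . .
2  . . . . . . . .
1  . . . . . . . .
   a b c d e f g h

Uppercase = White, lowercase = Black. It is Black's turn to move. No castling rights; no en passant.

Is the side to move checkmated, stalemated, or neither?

stalemate

Black to move; black king on a8.
In check: no.
King squares — a7: attacked by Bb6; b7: attacked by Kc7; b8: attacked by Kc7.
Legal moves for Black: none.
Not in check and no legal moves → stalemate.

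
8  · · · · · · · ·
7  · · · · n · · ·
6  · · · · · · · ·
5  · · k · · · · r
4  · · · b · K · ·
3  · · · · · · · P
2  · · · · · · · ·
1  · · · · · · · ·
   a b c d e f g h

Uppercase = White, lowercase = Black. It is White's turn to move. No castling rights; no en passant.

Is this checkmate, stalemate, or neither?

neither

White to move; white king on f4.
In check: no.
Legal moves for White: Kg4, Ke4, Kg3, Kf3, h4.
White has 5 legal moves and is not in check → neither.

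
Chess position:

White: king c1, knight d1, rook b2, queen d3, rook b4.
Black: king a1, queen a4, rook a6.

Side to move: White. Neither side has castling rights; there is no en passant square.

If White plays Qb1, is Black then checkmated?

After Qb1: black king on a1; in check: yes, from the white queen on b1.
King squares — b1: attacked by Kc1; a2: attacked by Qb1; b2: attacked by Qb1.
Black has no legal moves → checkmate.

yes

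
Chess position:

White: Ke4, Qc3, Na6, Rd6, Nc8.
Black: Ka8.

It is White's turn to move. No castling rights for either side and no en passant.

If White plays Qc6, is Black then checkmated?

After Qc6: black king on a8; in check: yes, from the white queen on c6.
King squares — a7: attacked by Nc8; b7: attacked by Qc6; b8: attacked by Na6.
Black has no legal moves → checkmate.

yes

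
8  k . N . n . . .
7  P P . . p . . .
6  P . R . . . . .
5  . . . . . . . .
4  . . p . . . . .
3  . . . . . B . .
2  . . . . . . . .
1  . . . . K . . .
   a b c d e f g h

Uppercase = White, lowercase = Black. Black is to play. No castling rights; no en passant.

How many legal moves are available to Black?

0

Black to move; king on a8.
In check: yes, from the white pawn on b7.
Legal moves: none.
Count: 0.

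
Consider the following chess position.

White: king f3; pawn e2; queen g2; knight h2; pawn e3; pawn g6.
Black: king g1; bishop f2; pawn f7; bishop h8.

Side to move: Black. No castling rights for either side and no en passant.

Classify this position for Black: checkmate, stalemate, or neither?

checkmate

Black to move; black king on g1.
In check: yes, from the white queen on g2.
King squares — f1: attacked by Qg2; h1: attacked by Qg2; f2: own bishop; g2: attacked by Kf3; h2: attacked by Qg2.
Legal moves for Black: none.
In check with no legal moves → checkmate.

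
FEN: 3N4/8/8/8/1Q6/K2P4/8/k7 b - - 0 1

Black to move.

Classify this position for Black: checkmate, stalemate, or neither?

stalemate

Black to move; black king on a1.
In check: no.
King squares — b1: attacked by Qb4; a2: attacked by Ka3; b2: attacked by Ka3.
Legal moves for Black: none.
Not in check and no legal moves → stalemate.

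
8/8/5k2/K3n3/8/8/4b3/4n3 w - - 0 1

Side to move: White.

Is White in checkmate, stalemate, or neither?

White to move; white king on a5.
In check: no.
Legal moves for White: Kb6, Kb4, Ka4.
White has 3 legal moves and is not in check → neither.

neither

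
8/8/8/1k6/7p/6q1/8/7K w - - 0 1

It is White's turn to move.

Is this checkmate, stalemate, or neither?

White to move; white king on h1.
In check: no.
King squares — g1: attacked by Qg3; g2: attacked by Qg3; h2: attacked by Qg3.
Legal moves for White: none.
Not in check and no legal moves → stalemate.

stalemate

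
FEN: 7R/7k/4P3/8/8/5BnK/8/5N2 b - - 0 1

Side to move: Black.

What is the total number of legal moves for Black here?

3

Black to move; king on h7.
In check: yes, from the white rook on h8.
Legal moves: Kxh8, Kg7, Kg6.
Count: 3.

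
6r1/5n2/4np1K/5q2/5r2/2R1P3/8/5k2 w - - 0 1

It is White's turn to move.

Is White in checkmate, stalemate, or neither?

checkmate

White to move; white king on h6.
In check: yes, from the black knight on f7.
King squares — g5: attacked by Qf5; h5: attacked by Qf5; g6: attacked by Qf5; g7: attacked by Ne6; h7: attacked by Qf5.
Legal moves for White: none.
In check with no legal moves → checkmate.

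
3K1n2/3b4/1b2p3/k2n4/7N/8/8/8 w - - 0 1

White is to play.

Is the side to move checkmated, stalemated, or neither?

White to move; white king on d8.
In check: yes, from the black bishop on b6.
King squares — c7: attacked by Nd5; d7: attacked by Nf8; e7: attacked by Nd5; c8: attacked by Bd7; e8: attacked by Bd7.
Legal moves for White: none.
In check with no legal moves → checkmate.

checkmate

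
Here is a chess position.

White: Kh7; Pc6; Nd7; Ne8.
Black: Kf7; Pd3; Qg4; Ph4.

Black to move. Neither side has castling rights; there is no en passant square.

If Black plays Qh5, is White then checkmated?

yes

After Qh5: white king on h7; in check: yes, from the black queen on h5.
King squares — g6: attacked by Qh5; h6: attacked by Qh5; g7: attacked by Kf7; g8: attacked by Kf7; h8: attacked by Qh5.
White has no legal moves → checkmate.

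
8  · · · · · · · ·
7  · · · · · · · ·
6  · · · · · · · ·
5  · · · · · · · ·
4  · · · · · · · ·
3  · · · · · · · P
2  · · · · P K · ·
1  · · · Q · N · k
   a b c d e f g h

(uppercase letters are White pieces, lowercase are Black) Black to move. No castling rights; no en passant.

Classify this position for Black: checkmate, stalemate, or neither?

Black to move; black king on h1.
In check: no.
King squares — g1: attacked by Kf2; g2: attacked by Kf2; h2: attacked by Nf1.
Legal moves for Black: none.
Not in check and no legal moves → stalemate.

stalemate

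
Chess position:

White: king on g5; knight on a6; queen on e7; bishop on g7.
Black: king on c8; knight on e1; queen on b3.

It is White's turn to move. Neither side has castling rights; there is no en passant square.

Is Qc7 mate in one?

After Qc7: black king on c8; in check: yes, from the white queen on c7.
King squares — b7: attacked by Qc7; c7: attacked by Na6; d7: attacked by Qc7; b8: attacked by Na6; d8: attacked by Qc7.
Black has no legal moves → checkmate.

yes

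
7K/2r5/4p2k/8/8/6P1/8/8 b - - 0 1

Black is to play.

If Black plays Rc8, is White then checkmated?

After Rc8: white king on h8; in check: yes, from the black rook on c8.
King squares — g7: attacked by Kh6; h7: attacked by Kh6; g8: attacked by Rc8.
White has no legal moves → checkmate.

yes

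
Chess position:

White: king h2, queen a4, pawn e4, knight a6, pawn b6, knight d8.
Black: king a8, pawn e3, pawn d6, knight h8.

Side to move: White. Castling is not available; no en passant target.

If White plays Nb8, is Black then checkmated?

no

After Nb8: black king on a8; in check: yes, from the white queen on a4.
Black has 1 legal reply: Kxb8.
In check but a legal move exists → not checkmate.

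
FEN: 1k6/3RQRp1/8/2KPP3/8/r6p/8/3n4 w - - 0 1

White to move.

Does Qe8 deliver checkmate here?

yes

After Qe8: black king on b8; in check: yes, from the white queen on e8.
King squares — a7: attacked by Rd7; b7: attacked by Rd7; c7: attacked by Rd7; a8: attacked by Qe8; c8: attacked by Qe8.
Black has no legal moves → checkmate.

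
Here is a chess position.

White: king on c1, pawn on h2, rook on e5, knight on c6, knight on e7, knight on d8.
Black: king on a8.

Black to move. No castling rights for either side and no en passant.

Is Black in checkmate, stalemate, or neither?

Black to move; black king on a8.
In check: no.
King squares — a7: attacked by Nc6; b7: attacked by Nd8; b8: attacked by Nc6.
Legal moves for Black: none.
Not in check and no legal moves → stalemate.

stalemate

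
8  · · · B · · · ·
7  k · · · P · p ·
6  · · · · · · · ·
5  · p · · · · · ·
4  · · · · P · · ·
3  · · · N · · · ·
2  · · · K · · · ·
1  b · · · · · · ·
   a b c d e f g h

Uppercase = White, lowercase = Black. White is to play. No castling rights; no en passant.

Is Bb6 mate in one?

no

After Bb6: black king on a7; in check: yes, from the white bishop on b6.
Black has 5 legal replies: Kb8, Ka8, Kb7, Kxb6, Ka6.
In check but a legal move exists → not checkmate.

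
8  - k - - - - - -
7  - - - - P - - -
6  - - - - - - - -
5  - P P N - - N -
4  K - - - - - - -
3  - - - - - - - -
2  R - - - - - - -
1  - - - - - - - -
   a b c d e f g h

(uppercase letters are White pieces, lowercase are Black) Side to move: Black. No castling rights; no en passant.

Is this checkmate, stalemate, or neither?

neither

Black to move; black king on b8.
In check: no.
Legal moves for Black: Kc8, Ka8, Kb7, Ka7.
Black has 4 legal moves and is not in check → neither.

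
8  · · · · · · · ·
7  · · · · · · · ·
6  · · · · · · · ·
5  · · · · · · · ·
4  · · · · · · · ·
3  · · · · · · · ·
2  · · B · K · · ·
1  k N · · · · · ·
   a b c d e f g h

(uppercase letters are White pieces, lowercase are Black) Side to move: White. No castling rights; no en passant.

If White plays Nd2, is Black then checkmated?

no

After Nd2: black king on a1; in check: no.
Black is not in check, so this cannot be checkmate.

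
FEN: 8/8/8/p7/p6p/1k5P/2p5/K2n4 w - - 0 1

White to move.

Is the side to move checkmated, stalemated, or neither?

stalemate

White to move; white king on a1.
In check: no.
King squares — b1: attacked by Pc2; a2: attacked by Kb3; b2: attacked by Nd1.
Legal moves for White: none.
Not in check and no legal moves → stalemate.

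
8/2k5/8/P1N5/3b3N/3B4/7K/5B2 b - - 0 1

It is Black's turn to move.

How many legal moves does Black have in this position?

16

Black to move; king on c7.
In check: no.
Legal moves: Kd8, Kc8, Kb8, Kd6, Kc6, Bh8, Bg7, Bf6, Be5+, Bxc5, Be3, Bc3, Bf2, Bb2, Bg1+, Ba1.
Count: 16.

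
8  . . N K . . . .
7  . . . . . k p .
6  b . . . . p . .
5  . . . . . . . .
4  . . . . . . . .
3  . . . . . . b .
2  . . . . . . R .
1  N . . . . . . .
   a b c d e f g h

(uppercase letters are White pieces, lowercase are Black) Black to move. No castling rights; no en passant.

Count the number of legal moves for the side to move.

Black to move; king on f7.
In check: no.
Legal moves: Kg8, Kf8, Kg6, Ke6, Bxc8, Bb7, Bb5, Bc4, Bd3, Be2, Bf1, Bb8, Bc7+, Bd6, Be5, Bh4, Bf4, Bh2, Bf2, Be1, g6, f5, g5.
Count: 23.

23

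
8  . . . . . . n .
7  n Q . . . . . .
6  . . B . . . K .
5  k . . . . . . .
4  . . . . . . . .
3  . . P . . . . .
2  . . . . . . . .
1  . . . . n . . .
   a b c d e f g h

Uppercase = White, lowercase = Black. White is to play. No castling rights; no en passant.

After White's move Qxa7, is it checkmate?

yes

After Qxa7: black king on a5; in check: yes, from the white queen on a7.
King squares — a4: attacked by Bc6; b4: attacked by Pc3; b5: attacked by Bc6; a6: attacked by Qa7; b6: attacked by Qa7.
Black has no legal moves → checkmate.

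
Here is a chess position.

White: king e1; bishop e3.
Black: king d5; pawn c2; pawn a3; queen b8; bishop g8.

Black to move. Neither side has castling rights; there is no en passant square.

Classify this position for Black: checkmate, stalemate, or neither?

Black to move; black king on d5.
In check: no.
Legal moves for Black include: Bh7, Bf7, Be6, Qf8, Qe8, Qd8, Qc8, Qa8, Qc7, Qb7, Qa7, Qd6, Qb6, Qe5, Qb5, Qf4, Qb4+, Qg3+, ... (list truncated; more exist).
Black has legal moves and is not in check → neither.

neither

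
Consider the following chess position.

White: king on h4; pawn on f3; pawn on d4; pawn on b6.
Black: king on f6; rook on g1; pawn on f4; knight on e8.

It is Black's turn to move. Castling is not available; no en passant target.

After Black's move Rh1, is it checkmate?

After Rh1: white king on h4; in check: yes, from the black rook on h1.
White has 1 legal reply: Kg4.
In check but a legal move exists → not checkmate.

no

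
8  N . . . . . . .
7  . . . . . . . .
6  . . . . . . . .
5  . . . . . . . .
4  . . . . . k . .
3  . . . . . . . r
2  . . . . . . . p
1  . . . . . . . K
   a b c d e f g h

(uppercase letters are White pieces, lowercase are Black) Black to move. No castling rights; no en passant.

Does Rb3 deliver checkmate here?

no

After Rb3: white king on h1; in check: no.
White is not in check, so this cannot be checkmate.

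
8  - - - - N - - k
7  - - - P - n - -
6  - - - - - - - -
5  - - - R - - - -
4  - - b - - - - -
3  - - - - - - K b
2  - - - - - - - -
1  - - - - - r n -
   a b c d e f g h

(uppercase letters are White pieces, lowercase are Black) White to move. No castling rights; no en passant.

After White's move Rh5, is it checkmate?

no

After Rh5: black king on h8; in check: yes, from the white rook on h5.
Black has 2 legal replies: Kg8, Nh6.
In check but a legal move exists → not checkmate.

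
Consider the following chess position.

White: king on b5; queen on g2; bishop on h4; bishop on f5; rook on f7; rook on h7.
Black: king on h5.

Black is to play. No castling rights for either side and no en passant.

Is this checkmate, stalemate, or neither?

checkmate

Black to move; black king on h5.
In check: yes, from the white rook on h7.
King squares — g4: attacked by Qg2; h4: attacked by Rh7; g5: attacked by Qg2; g6: attacked by Qg2; h6: attacked by Rh7.
Legal moves for Black: none.
In check with no legal moves → checkmate.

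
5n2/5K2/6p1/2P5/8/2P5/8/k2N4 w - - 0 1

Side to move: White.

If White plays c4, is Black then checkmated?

After c4: black king on a1; in check: no.
Black is not in check, so this cannot be checkmate.

no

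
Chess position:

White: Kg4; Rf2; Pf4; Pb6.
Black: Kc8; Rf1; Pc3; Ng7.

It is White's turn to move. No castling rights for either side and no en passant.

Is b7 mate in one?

no

After b7: black king on c8; in check: yes, from the white pawn on b7.
Black has 5 legal replies: Kd8, Kb8, Kd7, Kc7, Kxb7.
In check but a legal move exists → not checkmate.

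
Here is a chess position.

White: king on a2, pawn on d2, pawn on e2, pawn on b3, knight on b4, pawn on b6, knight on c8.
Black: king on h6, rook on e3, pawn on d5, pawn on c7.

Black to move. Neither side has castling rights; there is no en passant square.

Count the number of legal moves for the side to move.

21

Black to move; king on h6.
In check: no.
Legal moves: Kh7, Kg7, Kg6, Kh5, Kg5, Re8, Re7, Re6, Re5, Re4, Rh3, Rg3, Rf3, Rd3, Rc3, Rxb3, Rxe2, cxb6, c6, d4, c5.
Count: 21.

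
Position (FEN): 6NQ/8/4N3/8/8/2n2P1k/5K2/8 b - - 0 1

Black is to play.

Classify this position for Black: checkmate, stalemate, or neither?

checkmate

Black to move; black king on h3.
In check: yes, from the white queen on h8.
King squares — g2: attacked by Kf2; h2: attacked by Qh8; g3: attacked by Kf2; g4: attacked by Pf3; h4: attacked by Qh8.
Legal moves for Black: none.
In check with no legal moves → checkmate.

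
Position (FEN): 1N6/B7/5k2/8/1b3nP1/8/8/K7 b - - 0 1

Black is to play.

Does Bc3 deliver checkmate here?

After Bc3: white king on a1; in check: yes, from the black bishop on c3.
White has 2 legal replies: Ka2, Kb1.
In check but a legal move exists → not checkmate.

no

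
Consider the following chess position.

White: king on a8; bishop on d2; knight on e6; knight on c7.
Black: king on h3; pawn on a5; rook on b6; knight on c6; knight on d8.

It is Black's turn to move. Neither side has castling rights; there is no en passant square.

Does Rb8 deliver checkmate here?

yes

After Rb8: white king on a8; in check: yes, from the black rook on b8.
King squares — a7: attacked by Nc6; b7: attacked by Rb8; b8: attacked by Nc6.
White has no legal moves → checkmate.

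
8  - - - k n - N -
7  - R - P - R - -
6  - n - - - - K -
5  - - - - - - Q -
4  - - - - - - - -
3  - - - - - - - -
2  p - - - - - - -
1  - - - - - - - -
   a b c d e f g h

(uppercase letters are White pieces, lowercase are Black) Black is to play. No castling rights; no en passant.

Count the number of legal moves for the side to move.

1

Black to move; king on d8.
In check: yes, from the white queen on g5.
Legal moves: Nf6.
Count: 1.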